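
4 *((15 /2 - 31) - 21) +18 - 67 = -227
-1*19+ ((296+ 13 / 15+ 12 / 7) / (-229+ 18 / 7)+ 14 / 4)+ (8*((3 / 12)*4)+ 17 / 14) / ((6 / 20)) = 4625161 / 332850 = 13.90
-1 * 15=-15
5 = 5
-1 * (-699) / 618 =233 / 206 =1.13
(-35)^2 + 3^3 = 1252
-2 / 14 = -1 / 7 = -0.14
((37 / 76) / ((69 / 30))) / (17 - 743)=-185 / 634524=-0.00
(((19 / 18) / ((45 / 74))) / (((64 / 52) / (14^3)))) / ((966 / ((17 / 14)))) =1087541 / 223560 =4.86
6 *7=42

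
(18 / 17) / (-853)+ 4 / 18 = 28840 / 130509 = 0.22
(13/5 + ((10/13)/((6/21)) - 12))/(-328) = 109/5330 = 0.02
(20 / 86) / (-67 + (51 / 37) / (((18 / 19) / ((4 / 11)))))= -12210 / 3489923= -0.00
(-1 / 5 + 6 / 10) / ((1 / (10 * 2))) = 8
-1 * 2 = -2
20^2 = 400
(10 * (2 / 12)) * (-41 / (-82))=5 / 6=0.83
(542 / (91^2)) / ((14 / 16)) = 4336 / 57967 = 0.07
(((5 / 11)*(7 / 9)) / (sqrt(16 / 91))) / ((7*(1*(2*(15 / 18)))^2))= sqrt(91) / 220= 0.04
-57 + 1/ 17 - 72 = -2192/ 17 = -128.94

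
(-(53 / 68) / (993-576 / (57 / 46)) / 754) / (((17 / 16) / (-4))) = 8056 / 1093343355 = 0.00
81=81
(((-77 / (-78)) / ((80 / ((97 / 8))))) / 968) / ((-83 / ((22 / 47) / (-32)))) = 0.00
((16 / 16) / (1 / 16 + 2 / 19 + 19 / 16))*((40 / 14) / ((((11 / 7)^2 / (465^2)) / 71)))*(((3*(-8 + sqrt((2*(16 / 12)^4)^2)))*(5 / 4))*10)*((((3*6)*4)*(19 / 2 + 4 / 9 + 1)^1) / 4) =-6078249465400000 / 37389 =-162567853256.31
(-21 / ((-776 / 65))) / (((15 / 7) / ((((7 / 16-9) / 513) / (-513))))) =0.00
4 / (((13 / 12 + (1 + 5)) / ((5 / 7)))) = 48 / 119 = 0.40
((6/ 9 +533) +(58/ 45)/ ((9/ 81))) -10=8029/ 15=535.27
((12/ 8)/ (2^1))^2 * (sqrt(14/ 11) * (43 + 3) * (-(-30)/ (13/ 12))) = 9315 * sqrt(154)/ 143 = 808.36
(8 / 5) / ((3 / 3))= 8 / 5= 1.60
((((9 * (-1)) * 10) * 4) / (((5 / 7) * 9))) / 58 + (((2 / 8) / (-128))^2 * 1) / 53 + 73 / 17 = 22799450605 / 6849560576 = 3.33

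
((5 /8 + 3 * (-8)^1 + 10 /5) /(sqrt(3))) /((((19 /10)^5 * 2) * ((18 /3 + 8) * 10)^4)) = -15 * sqrt(3) /40051292288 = -0.00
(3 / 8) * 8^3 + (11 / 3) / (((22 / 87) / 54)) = 975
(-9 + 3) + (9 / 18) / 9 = -107 / 18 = -5.94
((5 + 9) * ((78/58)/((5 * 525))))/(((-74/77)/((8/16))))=-1001/268250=-0.00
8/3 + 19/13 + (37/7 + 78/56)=11801/1092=10.81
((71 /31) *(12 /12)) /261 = 71 /8091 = 0.01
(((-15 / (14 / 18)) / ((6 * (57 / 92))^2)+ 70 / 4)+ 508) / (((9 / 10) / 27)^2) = 1191970650 / 2527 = 471693.97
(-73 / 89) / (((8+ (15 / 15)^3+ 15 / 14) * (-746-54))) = 511 / 5019600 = 0.00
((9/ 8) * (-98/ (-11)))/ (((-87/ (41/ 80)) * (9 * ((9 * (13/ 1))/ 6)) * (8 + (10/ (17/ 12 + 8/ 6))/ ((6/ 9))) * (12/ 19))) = -38171/ 964154880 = -0.00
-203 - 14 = -217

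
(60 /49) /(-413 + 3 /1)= -6 /2009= -0.00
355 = 355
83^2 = 6889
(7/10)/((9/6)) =7/15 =0.47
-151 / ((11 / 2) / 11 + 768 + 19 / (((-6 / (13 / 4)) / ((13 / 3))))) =-10872 / 52121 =-0.21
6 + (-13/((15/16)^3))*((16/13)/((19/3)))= 2.93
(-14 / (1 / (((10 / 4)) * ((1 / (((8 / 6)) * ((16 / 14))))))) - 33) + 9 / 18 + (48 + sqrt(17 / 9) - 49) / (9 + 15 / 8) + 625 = 8 * sqrt(17) / 261 + 1585319 / 2784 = 569.57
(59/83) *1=59/83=0.71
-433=-433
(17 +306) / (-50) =-323 / 50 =-6.46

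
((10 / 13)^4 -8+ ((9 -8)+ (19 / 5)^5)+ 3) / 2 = 394.35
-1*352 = -352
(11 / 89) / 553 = 11 / 49217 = 0.00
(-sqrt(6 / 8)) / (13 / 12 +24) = -6*sqrt(3) / 301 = -0.03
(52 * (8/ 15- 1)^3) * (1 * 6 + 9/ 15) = -196196/ 5625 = -34.88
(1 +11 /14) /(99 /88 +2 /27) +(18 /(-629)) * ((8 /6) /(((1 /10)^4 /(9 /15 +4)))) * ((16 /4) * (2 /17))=-431987700 /523957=-824.47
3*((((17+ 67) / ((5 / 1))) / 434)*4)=0.46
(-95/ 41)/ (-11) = 95/ 451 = 0.21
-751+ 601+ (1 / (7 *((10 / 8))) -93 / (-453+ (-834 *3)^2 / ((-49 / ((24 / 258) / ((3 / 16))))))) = -235195519191 / 1569180935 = -149.88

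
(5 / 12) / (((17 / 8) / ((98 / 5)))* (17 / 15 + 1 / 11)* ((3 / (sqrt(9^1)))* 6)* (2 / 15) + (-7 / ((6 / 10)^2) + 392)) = 40425 / 36155642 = 0.00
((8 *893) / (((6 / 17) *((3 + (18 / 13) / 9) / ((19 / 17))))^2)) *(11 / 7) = 1198582814 / 105903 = 11317.74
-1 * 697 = -697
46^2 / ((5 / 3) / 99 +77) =314226 / 11437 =27.47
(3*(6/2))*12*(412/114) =390.32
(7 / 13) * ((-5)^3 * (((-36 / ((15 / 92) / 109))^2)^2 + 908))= -1467845431045090680212 / 65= -22582237400693702772.49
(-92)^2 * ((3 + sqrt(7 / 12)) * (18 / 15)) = 8464 * sqrt(21) / 5 + 152352 / 5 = 38227.78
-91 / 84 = -13 / 12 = -1.08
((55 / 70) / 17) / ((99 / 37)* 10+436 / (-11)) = -4477 / 1247596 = -0.00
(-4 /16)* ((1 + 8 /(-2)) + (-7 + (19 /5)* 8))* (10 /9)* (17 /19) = -289 /57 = -5.07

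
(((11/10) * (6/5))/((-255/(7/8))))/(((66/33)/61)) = -4697/34000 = -0.14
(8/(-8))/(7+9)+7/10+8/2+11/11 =451/80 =5.64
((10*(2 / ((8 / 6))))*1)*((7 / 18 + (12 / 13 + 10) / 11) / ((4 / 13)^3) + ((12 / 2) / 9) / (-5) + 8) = 3504097 / 4224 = 829.57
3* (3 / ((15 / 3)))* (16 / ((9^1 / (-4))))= -64 / 5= -12.80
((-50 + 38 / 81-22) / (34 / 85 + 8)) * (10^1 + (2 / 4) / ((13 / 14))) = -1984445 / 22113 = -89.74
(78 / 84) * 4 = 26 / 7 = 3.71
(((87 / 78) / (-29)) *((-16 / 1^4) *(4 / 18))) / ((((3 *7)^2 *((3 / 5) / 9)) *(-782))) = -40 / 6724809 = -0.00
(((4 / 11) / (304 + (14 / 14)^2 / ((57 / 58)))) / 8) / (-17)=-0.00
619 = 619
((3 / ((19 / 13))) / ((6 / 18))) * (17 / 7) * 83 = 165087 / 133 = 1241.26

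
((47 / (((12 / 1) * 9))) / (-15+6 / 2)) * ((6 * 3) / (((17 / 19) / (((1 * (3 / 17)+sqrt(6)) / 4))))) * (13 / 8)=-11609 * sqrt(6) / 39168-11609 / 221952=-0.78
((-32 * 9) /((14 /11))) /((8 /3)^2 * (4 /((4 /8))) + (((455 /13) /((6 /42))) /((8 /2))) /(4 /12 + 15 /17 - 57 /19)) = -741312 /73913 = -10.03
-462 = -462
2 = 2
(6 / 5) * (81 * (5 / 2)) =243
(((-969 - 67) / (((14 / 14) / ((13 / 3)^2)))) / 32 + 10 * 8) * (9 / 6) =-38011 / 48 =-791.90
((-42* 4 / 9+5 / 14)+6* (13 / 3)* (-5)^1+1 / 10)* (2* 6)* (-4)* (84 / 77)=2987904 / 385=7760.79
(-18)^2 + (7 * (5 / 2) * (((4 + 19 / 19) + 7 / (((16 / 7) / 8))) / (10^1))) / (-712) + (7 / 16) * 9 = 1867519 / 5696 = 327.86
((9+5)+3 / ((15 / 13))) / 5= 83 / 25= 3.32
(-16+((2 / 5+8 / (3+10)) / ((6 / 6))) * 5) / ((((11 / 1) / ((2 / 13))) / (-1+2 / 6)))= 568 / 5577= 0.10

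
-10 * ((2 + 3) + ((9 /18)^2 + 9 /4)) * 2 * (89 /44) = -6675 /22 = -303.41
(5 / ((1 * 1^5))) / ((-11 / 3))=-15 / 11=-1.36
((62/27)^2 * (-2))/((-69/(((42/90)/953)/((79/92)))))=0.00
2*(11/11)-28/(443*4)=879/443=1.98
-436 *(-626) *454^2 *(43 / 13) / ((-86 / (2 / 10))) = -28128238288 / 65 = -432742127.51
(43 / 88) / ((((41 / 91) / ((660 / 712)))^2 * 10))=176261085 / 852172864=0.21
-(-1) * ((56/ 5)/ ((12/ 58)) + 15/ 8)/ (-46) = -6721/ 5520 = -1.22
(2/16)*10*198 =495/2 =247.50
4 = 4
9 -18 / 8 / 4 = 135 / 16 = 8.44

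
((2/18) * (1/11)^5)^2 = 0.00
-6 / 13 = -0.46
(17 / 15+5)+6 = 182 / 15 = 12.13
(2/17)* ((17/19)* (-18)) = -36/19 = -1.89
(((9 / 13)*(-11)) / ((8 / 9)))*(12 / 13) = -2673 / 338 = -7.91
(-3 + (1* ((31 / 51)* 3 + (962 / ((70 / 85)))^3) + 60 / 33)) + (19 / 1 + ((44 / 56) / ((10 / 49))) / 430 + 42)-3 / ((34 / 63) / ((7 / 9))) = 51721742200781221 / 32447800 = 1593998428.27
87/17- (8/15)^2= 18487/3825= 4.83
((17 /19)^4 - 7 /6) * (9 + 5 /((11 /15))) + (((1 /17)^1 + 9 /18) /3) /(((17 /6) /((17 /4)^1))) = -783493523 /97480108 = -8.04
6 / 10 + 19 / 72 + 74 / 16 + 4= 427 / 45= 9.49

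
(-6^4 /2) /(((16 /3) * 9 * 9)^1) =-3 /2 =-1.50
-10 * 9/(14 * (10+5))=-3/7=-0.43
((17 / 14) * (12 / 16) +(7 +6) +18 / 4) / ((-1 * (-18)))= 1031 / 1008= 1.02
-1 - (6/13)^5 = -379069/371293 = -1.02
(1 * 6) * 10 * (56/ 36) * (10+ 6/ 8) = 3010/ 3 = 1003.33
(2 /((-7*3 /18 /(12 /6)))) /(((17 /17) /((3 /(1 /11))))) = -792 /7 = -113.14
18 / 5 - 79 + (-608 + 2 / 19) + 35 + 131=-49143 / 95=-517.29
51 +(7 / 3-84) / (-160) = 4945 / 96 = 51.51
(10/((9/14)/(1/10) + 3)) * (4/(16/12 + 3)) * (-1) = -140/143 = -0.98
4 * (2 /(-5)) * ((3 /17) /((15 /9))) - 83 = -35347 /425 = -83.17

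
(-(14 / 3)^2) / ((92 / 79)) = -3871 / 207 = -18.70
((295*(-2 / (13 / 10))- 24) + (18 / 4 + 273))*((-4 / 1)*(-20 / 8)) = -26045 / 13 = -2003.46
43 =43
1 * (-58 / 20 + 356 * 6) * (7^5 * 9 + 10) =3226804363 / 10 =322680436.30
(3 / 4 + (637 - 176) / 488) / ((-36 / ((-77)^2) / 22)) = -53936113 / 8784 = -6140.27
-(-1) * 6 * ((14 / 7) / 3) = 4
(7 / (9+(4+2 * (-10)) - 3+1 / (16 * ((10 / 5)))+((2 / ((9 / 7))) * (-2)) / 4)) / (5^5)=-2016 / 9671875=-0.00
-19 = -19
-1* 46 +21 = -25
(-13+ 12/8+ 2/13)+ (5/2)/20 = -1167/104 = -11.22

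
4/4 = 1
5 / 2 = 2.50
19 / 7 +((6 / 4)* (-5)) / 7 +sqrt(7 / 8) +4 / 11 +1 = sqrt(14) / 4 +463 / 154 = 3.94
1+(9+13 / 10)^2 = 10709 / 100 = 107.09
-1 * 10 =-10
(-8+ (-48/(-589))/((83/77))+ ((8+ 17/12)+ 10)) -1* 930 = -538837049/586644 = -918.51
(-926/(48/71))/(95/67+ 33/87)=-63872239/83808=-762.13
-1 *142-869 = -1011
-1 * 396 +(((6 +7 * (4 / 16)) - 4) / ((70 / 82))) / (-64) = -709755 / 1792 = -396.07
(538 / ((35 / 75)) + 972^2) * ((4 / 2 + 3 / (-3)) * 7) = 6621558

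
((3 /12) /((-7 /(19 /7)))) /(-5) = 0.02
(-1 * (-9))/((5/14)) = 126/5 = 25.20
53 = 53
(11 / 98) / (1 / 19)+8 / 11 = 3083 / 1078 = 2.86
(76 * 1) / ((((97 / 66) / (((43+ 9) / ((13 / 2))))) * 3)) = 13376 / 97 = 137.90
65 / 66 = 0.98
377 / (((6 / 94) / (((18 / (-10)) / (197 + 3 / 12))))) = -70876 / 1315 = -53.90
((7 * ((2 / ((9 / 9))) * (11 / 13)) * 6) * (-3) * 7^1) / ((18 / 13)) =-1078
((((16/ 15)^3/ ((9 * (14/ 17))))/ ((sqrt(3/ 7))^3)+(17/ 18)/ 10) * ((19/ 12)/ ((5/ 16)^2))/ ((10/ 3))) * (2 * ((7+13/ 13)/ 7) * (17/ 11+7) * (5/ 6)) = 1943168/ 259875+15918432256 * sqrt(21)/ 1578740625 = 53.68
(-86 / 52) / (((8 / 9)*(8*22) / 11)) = -387 / 3328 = -0.12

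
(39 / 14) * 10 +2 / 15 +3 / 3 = 3044 / 105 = 28.99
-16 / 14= -8 / 7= -1.14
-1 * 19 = -19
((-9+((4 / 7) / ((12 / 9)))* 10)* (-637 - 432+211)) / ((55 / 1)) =2574 / 35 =73.54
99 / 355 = 0.28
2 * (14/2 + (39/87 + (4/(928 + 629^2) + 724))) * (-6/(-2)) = 50472130464/11500501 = 4388.69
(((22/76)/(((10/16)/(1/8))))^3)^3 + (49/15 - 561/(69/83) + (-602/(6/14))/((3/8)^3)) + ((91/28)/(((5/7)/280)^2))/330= -170577148967895727576177968337/6612838990585047000000000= -25794.84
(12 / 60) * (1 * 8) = 1.60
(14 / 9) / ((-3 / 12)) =-56 / 9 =-6.22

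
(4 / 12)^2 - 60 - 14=-665 / 9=-73.89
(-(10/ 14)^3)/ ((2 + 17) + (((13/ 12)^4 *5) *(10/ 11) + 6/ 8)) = -14256000/ 1017500239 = -0.01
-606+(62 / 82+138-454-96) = -41707 / 41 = -1017.24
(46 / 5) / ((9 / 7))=322 / 45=7.16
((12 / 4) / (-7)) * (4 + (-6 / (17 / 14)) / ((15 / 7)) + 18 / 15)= -738 / 595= -1.24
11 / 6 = 1.83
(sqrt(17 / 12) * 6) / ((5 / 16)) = 16 * sqrt(51) / 5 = 22.85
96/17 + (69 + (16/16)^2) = 1286/17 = 75.65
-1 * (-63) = 63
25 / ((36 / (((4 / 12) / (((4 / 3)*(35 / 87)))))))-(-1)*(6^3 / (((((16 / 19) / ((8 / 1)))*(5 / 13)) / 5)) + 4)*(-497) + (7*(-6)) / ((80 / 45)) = -4455354353 / 336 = -13259983.19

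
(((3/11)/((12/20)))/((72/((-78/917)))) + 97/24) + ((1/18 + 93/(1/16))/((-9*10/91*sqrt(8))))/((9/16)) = 326103/80696 - 487487*sqrt(2)/729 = -941.65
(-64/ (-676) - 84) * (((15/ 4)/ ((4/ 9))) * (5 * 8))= -4785750/ 169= -28318.05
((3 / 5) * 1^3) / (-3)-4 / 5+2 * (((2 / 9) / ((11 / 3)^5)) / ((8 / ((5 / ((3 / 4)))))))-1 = -322012 / 161051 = -2.00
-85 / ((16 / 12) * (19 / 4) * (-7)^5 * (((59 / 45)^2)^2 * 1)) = 1045659375 / 3869473240213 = 0.00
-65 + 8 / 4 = -63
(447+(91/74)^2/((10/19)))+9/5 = 24733627/54760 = 451.67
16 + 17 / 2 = 24.50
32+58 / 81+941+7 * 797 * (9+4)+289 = 5976967 / 81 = 73789.72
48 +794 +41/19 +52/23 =846.42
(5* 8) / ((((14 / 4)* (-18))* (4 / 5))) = -50 / 63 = -0.79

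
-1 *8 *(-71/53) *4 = 2272/53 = 42.87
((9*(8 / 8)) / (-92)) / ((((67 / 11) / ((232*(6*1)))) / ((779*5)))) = -134190540 / 1541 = -87080.17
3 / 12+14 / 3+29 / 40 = 677 / 120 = 5.64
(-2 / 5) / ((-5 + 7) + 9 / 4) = -8 / 85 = -0.09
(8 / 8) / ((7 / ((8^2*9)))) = 576 / 7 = 82.29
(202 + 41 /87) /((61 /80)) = 265.54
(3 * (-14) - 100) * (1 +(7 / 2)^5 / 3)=-1200113 / 48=-25002.35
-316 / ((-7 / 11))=3476 / 7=496.57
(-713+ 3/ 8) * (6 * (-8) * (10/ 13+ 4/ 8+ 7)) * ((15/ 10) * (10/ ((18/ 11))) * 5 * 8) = 1348286500/ 13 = 103714346.15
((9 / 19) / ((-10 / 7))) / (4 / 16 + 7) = -126 / 2755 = -0.05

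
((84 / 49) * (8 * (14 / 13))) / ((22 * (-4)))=-24 / 143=-0.17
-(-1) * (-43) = -43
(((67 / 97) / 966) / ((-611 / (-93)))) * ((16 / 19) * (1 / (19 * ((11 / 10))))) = 166160 / 37891230377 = 0.00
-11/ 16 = -0.69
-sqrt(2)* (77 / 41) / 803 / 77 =-sqrt(2) / 32923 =-0.00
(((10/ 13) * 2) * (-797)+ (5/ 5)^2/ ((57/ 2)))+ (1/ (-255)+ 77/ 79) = -1225.15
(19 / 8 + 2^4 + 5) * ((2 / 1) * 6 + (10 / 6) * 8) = 3553 / 6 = 592.17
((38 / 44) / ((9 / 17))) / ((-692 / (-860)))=69445 / 34254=2.03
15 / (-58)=-0.26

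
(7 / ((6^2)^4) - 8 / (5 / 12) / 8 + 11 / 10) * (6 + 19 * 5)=-1102664369 / 8398080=-131.30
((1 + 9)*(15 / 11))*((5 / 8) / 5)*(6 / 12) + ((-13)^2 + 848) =89571 / 88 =1017.85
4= 4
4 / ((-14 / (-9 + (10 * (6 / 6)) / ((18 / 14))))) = 22 / 63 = 0.35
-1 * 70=-70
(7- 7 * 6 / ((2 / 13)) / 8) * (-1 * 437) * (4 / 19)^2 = 9982 / 19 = 525.37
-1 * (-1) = 1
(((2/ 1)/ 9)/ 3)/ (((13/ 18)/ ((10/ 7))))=40/ 273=0.15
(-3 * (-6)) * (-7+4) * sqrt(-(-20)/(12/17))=-18 * sqrt(255)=-287.44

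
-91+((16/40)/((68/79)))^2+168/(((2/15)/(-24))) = -876559659/28900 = -30330.78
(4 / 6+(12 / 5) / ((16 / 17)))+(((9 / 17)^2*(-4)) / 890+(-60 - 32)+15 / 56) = -1912460729 / 21605640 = -88.52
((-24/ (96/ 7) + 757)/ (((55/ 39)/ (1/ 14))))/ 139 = 0.28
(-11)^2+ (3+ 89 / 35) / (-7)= 29451 / 245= 120.21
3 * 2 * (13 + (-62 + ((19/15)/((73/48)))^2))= -38613654/133225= -289.84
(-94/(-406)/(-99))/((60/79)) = -3713/1205820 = -0.00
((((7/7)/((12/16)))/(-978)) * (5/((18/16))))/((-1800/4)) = 8/594135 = 0.00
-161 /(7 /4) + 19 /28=-2557 /28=-91.32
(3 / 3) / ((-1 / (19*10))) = -190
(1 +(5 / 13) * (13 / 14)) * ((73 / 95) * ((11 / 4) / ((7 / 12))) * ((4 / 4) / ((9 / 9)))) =2409 / 490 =4.92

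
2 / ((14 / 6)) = 6 / 7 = 0.86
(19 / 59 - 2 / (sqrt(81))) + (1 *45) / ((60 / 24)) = 9611 / 531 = 18.10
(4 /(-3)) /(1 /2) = -8 /3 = -2.67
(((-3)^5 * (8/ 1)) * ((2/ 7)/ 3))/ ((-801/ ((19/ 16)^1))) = 171/ 623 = 0.27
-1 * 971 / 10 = -971 / 10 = -97.10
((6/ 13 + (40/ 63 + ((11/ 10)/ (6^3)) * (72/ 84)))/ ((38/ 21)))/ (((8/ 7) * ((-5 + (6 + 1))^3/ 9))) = 757323/ 1264640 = 0.60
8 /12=2 /3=0.67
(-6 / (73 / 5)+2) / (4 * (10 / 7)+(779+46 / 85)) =69020 / 34107571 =0.00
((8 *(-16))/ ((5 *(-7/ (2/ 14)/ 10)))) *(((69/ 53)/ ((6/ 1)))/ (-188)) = -736/ 122059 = -0.01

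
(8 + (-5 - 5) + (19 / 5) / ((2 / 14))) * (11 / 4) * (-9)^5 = -79893297 / 20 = -3994664.85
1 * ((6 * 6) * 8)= 288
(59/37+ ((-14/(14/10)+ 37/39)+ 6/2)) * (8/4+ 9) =-70741/1443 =-49.02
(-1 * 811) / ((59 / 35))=-28385 / 59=-481.10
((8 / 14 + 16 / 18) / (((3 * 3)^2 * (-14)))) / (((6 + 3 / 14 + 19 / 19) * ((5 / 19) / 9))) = -0.01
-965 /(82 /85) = -82025 /82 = -1000.30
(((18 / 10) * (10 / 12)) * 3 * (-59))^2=281961 / 4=70490.25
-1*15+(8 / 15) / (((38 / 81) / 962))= 102471 / 95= 1078.64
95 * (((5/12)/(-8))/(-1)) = 475/96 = 4.95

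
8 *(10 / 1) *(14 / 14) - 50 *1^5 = 30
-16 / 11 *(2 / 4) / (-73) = 8 / 803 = 0.01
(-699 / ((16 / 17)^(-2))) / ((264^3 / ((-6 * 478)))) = 111374 / 1153977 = 0.10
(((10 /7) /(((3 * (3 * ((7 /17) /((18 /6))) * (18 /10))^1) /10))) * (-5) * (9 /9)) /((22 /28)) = -85000 /2079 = -40.89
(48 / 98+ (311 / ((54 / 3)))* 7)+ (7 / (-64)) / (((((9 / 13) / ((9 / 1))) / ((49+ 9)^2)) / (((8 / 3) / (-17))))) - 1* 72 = 5995637 / 7497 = 799.74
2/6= 1/3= 0.33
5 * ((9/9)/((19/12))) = 60/19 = 3.16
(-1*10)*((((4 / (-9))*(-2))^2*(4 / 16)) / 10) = -16 / 81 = -0.20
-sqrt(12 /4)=-sqrt(3)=-1.73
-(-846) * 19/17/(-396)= -893/374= -2.39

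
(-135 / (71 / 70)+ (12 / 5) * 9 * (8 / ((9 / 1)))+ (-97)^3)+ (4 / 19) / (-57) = -350934616387 / 384465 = -912786.90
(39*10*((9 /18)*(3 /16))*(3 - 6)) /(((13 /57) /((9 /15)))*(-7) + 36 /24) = 300105 /3176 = 94.49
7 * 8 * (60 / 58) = 1680 / 29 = 57.93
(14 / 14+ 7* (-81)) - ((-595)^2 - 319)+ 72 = -354200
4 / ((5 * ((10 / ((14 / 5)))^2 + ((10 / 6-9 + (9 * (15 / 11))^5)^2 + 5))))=45753616996164 / 4433262027201832839331355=0.00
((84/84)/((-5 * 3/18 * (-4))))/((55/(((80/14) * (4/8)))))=6/385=0.02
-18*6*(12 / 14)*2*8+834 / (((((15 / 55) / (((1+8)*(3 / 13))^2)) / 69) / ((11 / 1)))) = 10010501.33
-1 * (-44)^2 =-1936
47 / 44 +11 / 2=289 / 44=6.57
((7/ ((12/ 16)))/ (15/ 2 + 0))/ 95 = 56/ 4275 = 0.01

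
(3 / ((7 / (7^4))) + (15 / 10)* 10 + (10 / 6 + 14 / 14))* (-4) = -12560 / 3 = -4186.67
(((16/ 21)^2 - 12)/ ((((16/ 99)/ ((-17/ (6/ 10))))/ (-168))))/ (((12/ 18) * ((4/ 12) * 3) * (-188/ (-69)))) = -243673155/ 1316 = -185161.97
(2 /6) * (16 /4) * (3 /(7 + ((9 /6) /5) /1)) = 40 /73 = 0.55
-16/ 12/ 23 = -4/ 69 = -0.06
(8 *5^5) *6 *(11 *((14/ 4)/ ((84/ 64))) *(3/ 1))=13200000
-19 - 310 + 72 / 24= -326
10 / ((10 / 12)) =12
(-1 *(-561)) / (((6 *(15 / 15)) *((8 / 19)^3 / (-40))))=-6413165 / 128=-50102.85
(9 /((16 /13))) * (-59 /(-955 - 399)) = 6903 /21664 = 0.32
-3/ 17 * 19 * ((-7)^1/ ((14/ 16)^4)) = 233472/ 5831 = 40.04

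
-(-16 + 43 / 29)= 421 / 29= 14.52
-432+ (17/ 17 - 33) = -464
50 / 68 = 25 / 34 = 0.74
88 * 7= 616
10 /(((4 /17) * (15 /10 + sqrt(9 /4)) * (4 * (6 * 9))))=85 /1296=0.07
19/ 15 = 1.27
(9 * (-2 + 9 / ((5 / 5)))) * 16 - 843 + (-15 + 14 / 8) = 607 / 4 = 151.75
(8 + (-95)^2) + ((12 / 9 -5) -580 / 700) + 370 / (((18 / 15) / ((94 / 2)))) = 823206 / 35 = 23520.17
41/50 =0.82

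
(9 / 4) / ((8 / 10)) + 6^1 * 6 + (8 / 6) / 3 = 5653 / 144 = 39.26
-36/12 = -3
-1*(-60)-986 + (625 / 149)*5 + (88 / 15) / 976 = -246772031 / 272670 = -905.02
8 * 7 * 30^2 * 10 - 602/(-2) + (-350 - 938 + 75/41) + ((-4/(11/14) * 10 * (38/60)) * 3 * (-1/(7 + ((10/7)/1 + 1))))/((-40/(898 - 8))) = 7482972485/14883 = 502786.57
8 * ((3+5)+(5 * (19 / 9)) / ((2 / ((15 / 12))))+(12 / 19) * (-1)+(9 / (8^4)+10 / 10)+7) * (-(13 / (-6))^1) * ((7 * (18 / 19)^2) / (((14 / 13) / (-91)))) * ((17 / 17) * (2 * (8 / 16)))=-709892809899 / 3511808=-202144.54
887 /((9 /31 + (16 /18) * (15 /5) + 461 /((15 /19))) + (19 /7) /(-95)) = 192479 /127349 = 1.51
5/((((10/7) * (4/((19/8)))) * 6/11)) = 1463/384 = 3.81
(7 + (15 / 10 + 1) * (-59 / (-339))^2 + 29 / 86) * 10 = 366317830 / 4941603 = 74.13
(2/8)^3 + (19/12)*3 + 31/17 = 7169/1088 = 6.59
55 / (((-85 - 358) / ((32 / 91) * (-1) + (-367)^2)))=-674116685 / 40313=-16722.07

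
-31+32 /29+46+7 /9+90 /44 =108677 /5742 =18.93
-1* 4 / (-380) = 1 / 95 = 0.01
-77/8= -9.62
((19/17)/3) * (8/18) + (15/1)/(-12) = -1.08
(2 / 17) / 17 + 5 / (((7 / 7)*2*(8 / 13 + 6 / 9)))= 11311 / 5780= 1.96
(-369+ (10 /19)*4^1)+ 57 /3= -6610 /19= -347.89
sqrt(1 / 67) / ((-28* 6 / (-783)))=261* sqrt(67) / 3752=0.57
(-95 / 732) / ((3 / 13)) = -1235 / 2196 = -0.56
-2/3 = -0.67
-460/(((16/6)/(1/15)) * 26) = -0.44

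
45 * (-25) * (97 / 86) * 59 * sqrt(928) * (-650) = 8369887500 * sqrt(58) / 43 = 1482399165.62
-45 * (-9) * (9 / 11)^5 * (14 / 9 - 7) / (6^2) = -14467005 / 644204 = -22.46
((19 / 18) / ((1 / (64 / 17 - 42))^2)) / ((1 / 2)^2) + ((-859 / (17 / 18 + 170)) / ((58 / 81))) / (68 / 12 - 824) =206889753655849 / 33517253295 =6172.63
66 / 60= 11 / 10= 1.10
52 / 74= 26 / 37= 0.70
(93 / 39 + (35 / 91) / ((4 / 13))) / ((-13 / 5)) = -945 / 676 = -1.40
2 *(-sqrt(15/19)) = -1.78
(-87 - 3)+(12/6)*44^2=3782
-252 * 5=-1260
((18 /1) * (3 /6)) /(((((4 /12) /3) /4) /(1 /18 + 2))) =666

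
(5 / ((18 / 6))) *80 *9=1200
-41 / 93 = -0.44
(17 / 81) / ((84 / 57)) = 0.14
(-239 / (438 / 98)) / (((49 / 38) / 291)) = -880954 / 73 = -12067.86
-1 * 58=-58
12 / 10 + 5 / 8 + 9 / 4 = 163 / 40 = 4.08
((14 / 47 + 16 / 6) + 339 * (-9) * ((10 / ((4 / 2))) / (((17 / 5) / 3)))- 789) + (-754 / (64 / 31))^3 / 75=-1303402307421097 / 1963622400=-663774.41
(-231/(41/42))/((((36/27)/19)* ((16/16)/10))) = -1382535/41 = -33720.37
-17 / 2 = -8.50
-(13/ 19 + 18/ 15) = -179/ 95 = -1.88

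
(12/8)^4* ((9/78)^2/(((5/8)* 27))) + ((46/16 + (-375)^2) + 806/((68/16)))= 8091375047/57460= 140817.53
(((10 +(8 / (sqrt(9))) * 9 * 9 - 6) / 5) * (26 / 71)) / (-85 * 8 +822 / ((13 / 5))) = -676 / 15265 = -0.04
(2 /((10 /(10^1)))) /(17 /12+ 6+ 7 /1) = 24 /173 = 0.14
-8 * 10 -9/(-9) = -79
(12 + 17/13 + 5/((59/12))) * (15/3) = 54935/767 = 71.62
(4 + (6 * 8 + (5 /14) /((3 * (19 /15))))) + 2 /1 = 14389 /266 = 54.09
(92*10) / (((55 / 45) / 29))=21829.09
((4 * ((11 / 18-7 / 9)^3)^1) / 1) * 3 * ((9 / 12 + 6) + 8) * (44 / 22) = -59 / 36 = -1.64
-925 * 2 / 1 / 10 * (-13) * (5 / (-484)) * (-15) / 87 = 4.28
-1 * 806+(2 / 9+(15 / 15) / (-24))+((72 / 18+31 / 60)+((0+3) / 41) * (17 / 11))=-130081159 / 162360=-801.19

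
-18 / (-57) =6 / 19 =0.32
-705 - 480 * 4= -2625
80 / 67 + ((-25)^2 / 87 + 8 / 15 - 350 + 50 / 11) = -35964697 / 106865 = -336.54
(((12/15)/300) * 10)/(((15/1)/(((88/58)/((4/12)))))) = 88/10875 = 0.01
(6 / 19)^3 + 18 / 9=13934 / 6859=2.03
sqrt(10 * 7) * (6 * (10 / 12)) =5 * sqrt(70) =41.83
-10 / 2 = -5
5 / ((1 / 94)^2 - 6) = -8836 / 10603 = -0.83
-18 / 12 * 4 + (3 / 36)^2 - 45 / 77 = -72931 / 11088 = -6.58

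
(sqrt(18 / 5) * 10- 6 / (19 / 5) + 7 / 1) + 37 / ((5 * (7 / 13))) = 6 * sqrt(10) + 12744 / 665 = 38.14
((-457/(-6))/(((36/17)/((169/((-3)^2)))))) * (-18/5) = -1312961/540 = -2431.41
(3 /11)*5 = 15 /11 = 1.36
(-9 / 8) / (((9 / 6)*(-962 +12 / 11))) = 33 / 42280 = 0.00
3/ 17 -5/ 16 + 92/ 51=1361/ 816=1.67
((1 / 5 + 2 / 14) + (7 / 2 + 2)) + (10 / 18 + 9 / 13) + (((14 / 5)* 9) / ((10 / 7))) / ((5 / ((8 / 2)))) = 4341257 / 204750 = 21.20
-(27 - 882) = 855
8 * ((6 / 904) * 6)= 36 / 113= 0.32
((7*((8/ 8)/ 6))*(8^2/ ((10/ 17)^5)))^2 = 98783701122001/ 87890625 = 1123939.00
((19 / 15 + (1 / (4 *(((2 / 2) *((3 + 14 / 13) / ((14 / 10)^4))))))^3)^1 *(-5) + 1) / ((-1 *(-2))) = -7535077923941791 / 2791443750000000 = -2.70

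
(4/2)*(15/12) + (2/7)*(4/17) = 611/238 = 2.57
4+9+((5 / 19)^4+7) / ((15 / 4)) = 14.87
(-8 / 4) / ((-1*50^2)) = 1 / 1250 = 0.00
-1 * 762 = -762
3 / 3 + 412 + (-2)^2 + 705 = 1122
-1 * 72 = -72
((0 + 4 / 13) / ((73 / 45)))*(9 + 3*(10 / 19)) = 36180 / 18031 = 2.01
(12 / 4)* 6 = 18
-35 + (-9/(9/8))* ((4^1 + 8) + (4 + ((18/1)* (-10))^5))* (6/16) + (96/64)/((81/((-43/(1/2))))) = 15305500797716/27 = 566870399915.41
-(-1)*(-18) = -18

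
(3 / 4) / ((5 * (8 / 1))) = 3 / 160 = 0.02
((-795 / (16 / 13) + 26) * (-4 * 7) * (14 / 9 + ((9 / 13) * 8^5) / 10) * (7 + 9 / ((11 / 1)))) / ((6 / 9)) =152497839641 / 330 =462114665.58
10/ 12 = 5/ 6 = 0.83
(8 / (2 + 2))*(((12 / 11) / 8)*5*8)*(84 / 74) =5040 / 407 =12.38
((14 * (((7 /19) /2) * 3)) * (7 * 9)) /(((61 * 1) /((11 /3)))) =33957 /1159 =29.30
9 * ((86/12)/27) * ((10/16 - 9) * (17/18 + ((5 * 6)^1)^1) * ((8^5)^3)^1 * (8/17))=-14115240006318555136/1377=-10250718958837004.46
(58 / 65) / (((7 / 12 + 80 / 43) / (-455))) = -209496 / 1261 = -166.13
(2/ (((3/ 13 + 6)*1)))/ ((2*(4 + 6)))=13/ 810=0.02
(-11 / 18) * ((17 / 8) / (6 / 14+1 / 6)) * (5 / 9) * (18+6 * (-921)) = 66759 / 10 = 6675.90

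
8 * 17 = 136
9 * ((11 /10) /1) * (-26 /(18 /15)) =-429 /2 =-214.50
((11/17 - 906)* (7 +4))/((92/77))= -13036177/1564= -8335.15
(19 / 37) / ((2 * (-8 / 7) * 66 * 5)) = -133 / 195360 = -0.00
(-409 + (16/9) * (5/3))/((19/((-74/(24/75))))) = 533725/108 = 4941.90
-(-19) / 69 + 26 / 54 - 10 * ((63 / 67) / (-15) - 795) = 330833222 / 41607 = 7951.38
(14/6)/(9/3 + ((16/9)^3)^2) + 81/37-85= -82.74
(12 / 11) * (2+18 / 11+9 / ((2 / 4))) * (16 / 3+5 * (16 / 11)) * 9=3564288 / 1331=2677.90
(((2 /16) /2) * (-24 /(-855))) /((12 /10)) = 0.00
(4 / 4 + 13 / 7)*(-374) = -7480 / 7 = -1068.57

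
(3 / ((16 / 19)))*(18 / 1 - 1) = 969 / 16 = 60.56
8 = 8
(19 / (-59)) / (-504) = 19 / 29736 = 0.00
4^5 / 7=1024 / 7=146.29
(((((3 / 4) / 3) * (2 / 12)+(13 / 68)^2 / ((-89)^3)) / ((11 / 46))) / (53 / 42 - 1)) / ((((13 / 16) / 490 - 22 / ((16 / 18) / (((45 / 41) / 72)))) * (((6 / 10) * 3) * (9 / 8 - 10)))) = 105437018769740000 / 951004256684703309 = 0.11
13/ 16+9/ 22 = 1.22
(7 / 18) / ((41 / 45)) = 35 / 82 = 0.43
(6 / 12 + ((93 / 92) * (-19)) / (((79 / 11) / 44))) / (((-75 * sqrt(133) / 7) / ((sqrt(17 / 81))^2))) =7238549 * sqrt(133) / 419454450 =0.20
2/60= 1/30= 0.03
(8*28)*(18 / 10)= 2016 / 5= 403.20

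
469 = 469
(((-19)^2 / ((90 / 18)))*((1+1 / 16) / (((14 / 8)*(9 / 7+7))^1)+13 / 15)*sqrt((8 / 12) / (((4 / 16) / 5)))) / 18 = 1180831*sqrt(30) / 469800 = 13.77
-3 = -3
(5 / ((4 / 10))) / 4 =25 / 8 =3.12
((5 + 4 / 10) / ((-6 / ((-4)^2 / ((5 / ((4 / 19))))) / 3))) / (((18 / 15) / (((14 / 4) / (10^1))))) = -252 / 475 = -0.53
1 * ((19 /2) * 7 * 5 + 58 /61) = 333.45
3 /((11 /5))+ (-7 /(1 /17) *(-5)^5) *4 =16362515 /11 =1487501.36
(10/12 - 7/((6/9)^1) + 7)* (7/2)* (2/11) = -56/33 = -1.70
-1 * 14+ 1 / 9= -125 / 9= -13.89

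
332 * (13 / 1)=4316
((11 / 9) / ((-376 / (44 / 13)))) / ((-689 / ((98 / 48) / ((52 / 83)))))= 492107 / 9456872256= 0.00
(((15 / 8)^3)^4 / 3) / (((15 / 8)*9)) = 320361328125 / 8589934592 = 37.29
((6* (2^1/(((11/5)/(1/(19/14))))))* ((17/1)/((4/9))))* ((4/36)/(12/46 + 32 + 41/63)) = 5172930/9967001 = 0.52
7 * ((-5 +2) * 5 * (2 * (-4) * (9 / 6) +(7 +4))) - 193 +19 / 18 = -1565 / 18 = -86.94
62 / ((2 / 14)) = 434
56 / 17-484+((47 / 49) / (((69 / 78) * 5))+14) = -44687316 / 95795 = -466.49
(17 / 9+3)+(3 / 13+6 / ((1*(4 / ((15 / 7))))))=13651 / 1638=8.33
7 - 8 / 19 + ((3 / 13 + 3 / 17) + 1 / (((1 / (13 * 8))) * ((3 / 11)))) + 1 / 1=4904258 / 12597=389.32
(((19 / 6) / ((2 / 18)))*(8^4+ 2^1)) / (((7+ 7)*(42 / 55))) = 2141205 / 196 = 10924.52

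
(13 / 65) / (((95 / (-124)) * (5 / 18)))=-2232 / 2375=-0.94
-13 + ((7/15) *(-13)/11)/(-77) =-23582/1815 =-12.99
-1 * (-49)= 49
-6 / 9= -2 / 3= -0.67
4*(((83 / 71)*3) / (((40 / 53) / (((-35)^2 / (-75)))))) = -215551 / 710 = -303.59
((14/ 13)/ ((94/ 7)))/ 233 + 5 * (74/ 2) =185.00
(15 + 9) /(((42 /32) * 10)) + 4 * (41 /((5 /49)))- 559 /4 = 205699 /140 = 1469.28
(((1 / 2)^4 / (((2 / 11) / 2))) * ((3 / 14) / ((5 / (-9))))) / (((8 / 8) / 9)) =-2673 / 1120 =-2.39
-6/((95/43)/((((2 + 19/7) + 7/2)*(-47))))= 139449/133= 1048.49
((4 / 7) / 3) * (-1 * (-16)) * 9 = 192 / 7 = 27.43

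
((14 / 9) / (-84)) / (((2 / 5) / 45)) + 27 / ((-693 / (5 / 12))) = -2.10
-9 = -9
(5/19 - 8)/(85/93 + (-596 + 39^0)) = 13671/1049750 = 0.01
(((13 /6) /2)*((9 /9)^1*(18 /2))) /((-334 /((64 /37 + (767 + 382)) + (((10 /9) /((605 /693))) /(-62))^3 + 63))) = -69446674626303 /1960068815672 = -35.43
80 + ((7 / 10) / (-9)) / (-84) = 86401 / 1080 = 80.00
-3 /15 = -1 /5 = -0.20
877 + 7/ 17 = 14916/ 17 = 877.41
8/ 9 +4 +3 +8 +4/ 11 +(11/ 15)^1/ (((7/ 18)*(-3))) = 54137/ 3465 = 15.62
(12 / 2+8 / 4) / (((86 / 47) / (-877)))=-3834.33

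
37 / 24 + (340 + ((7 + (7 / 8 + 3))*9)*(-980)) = -2293823 / 24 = -95575.96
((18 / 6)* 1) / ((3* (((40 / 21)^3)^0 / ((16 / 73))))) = 16 / 73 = 0.22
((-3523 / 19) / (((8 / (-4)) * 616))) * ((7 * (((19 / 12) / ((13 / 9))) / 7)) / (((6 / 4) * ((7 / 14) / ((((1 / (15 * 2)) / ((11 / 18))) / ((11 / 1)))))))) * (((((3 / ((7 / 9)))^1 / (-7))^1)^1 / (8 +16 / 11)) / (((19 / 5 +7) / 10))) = -4065 / 69060992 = -0.00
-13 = -13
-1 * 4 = -4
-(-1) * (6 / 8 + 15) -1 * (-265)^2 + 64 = -280581 / 4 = -70145.25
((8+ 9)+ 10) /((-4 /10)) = -135 /2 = -67.50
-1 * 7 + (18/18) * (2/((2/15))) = 8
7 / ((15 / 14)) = 98 / 15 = 6.53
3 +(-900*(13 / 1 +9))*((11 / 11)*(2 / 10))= -3957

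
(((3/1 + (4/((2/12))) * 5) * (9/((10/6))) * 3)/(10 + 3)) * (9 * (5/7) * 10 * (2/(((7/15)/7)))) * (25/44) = 168125625/1001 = 167957.67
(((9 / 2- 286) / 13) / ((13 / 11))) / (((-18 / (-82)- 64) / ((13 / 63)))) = 253913 / 4283370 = 0.06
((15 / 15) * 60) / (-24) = -5 / 2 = -2.50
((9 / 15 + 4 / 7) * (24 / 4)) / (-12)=-41 / 70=-0.59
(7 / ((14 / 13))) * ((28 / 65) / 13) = 14 / 65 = 0.22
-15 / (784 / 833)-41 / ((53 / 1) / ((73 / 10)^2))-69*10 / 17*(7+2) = -152253127 / 360400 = -422.46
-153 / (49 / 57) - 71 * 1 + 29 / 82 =-998979 / 4018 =-248.63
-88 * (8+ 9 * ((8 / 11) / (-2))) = -416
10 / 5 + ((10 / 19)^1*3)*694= 20858 / 19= 1097.79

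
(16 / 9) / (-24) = -2 / 27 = -0.07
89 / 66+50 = 3389 / 66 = 51.35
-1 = -1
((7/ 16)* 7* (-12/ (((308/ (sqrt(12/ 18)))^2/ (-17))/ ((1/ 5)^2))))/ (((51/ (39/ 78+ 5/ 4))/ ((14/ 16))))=49/ 9292800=0.00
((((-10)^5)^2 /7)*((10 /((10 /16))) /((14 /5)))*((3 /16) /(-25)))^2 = 9000000000000000000 /2401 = 3748438150770512.29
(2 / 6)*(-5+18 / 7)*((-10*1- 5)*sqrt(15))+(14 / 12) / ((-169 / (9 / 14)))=47.02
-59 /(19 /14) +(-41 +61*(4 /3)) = -179 /57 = -3.14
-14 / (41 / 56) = -784 / 41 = -19.12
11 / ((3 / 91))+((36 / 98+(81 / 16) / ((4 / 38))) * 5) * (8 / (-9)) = 69551 / 588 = 118.28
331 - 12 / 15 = 330.20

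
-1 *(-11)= 11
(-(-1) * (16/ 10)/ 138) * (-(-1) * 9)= 12/ 115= 0.10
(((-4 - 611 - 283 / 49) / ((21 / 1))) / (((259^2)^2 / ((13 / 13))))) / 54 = -0.00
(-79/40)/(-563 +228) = 79/13400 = 0.01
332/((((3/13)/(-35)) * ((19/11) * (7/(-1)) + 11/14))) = 23263240/5223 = 4454.00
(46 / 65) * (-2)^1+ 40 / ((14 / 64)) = 82556 / 455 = 181.44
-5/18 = -0.28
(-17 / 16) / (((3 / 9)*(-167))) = 51 / 2672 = 0.02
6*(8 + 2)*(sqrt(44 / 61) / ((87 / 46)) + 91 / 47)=143.11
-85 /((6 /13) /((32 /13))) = -1360 /3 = -453.33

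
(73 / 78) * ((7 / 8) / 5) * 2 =511 / 1560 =0.33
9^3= 729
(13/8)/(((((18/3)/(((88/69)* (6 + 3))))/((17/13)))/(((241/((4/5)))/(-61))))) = -225335/11224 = -20.08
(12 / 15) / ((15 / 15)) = 4 / 5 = 0.80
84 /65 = 1.29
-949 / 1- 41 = -990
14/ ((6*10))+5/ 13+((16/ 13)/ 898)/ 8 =0.62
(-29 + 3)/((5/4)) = -104/5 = -20.80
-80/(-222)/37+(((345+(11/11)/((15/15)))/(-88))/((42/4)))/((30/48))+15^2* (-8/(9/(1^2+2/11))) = -374668948/1581195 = -236.95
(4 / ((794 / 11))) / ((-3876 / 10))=-55 / 384693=-0.00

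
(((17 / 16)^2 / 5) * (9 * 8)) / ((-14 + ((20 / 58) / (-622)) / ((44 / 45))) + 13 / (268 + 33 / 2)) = -146826244521 / 126040234600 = -1.16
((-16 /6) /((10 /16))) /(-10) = 0.43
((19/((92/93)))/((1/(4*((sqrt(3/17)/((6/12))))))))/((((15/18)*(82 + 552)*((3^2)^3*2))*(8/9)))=589*sqrt(51)/44620920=0.00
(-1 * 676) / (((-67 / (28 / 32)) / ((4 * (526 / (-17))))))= -1244516 / 1139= -1092.64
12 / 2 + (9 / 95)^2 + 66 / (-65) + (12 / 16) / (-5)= 2273097 / 469300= 4.84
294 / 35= 8.40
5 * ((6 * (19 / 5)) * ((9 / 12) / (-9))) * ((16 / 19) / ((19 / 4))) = -32 / 19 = -1.68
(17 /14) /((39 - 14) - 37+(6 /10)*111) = 85 /3822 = 0.02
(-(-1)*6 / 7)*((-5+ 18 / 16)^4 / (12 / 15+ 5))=33.32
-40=-40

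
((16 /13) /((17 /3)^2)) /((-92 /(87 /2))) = -1566 /86411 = -0.02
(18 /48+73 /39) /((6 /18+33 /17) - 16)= -11917 /72800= -0.16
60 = 60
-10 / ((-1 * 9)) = 10 / 9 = 1.11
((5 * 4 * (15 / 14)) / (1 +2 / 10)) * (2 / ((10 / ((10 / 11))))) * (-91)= -3250 / 11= -295.45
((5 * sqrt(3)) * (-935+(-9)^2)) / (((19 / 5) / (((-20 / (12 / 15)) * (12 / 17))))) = 6405000 * sqrt(3) / 323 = 34346.08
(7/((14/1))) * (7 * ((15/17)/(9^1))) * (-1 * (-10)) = 175/51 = 3.43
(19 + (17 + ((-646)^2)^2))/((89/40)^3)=11145769209088000/704969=15810296919.56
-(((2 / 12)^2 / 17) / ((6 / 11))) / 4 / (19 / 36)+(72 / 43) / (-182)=-322115 / 30333576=-0.01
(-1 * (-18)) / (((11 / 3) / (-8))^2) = 10368 / 121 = 85.69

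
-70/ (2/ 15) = -525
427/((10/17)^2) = 123403/100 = 1234.03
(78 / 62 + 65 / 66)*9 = 13767 / 682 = 20.19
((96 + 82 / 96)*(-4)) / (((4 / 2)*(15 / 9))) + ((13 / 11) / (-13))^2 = -562489 / 4840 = -116.22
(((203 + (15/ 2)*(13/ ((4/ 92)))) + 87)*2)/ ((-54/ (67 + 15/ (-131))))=-6273.61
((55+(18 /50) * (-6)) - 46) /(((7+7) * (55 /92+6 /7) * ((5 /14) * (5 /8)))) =880992 /585625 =1.50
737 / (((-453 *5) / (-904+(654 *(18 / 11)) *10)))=-7220992 / 2265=-3188.08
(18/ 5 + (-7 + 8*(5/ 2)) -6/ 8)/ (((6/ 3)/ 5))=317/ 8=39.62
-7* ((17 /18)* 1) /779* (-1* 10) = 595 /7011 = 0.08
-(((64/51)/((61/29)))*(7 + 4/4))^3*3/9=-3273436168192/90327769893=-36.24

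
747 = 747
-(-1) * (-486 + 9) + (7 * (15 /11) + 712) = 2690 /11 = 244.55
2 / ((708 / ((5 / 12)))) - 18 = -18.00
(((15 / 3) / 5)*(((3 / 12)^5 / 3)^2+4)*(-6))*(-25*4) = 943718425 / 393216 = 2400.00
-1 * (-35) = 35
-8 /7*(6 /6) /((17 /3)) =-24 /119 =-0.20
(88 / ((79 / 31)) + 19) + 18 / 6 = 56.53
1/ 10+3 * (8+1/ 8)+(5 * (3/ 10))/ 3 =999/ 40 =24.98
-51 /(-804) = 17 /268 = 0.06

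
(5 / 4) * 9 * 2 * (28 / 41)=630 / 41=15.37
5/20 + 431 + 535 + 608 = 1574.25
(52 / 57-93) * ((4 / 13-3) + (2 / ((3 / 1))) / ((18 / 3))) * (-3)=-1585198 / 2223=-713.09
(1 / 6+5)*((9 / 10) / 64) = 93 / 1280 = 0.07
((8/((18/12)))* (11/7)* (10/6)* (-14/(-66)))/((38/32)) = 1280/513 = 2.50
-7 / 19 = -0.37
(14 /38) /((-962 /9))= -63 /18278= -0.00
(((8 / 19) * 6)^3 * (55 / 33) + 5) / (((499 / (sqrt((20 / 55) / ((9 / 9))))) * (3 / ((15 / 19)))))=2186150 * sqrt(11) / 715331969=0.01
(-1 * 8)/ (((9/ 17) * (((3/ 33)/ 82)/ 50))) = -6133600/ 9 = -681511.11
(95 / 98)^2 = 9025 / 9604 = 0.94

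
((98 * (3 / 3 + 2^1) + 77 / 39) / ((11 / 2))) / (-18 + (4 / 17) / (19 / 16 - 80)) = -19034407 / 6367845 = -2.99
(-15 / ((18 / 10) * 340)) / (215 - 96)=-5 / 24276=-0.00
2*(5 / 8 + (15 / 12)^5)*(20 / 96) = 6275 / 4096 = 1.53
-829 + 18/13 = -10759/13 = -827.62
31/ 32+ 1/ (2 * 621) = 19267/ 19872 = 0.97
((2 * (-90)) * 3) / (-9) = 60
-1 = -1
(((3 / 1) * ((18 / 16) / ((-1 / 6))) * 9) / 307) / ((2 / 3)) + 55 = 132893 / 2456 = 54.11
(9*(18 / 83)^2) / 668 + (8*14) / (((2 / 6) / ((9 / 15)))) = 1159670349 / 5752315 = 201.60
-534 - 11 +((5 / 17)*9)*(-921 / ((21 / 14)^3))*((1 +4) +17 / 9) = -844745 / 153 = -5521.21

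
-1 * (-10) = 10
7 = 7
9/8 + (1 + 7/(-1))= -4.88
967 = 967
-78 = -78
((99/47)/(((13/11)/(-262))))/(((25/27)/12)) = -92443032/15275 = -6051.92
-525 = -525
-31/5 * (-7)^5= 521017/5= 104203.40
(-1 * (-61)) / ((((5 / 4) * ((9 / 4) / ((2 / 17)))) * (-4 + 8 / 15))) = -488 / 663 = -0.74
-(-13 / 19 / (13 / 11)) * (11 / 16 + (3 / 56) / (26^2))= 286319 / 719264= 0.40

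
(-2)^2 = 4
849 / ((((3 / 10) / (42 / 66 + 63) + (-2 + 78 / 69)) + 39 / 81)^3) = -69739143744627000000000 / 4628299201537225843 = -15067.99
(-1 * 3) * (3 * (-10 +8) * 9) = 162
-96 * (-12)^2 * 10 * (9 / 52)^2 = -699840 / 169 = -4141.07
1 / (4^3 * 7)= 1 / 448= 0.00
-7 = -7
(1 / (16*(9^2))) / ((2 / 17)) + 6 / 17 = 15841 / 44064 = 0.36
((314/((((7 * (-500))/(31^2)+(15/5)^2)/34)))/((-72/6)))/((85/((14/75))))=-2112278/5792625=-0.36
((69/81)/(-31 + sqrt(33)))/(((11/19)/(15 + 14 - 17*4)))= 5681*sqrt(33)/91872 + 176111/91872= 2.27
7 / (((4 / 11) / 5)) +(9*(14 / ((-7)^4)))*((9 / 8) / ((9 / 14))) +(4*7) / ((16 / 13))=11671 / 98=119.09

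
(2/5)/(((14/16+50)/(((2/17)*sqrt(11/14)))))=16*sqrt(154)/242165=0.00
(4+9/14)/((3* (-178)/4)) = -65/1869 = -0.03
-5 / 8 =-0.62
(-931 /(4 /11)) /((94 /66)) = -337953 /188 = -1797.62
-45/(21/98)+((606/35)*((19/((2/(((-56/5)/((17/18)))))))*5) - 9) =-847623/85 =-9972.04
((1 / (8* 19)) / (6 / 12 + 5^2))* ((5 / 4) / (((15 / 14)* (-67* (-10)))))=7 / 15581520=0.00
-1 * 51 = -51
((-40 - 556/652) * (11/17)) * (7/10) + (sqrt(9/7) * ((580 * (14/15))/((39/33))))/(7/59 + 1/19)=-512743/27710 + 357599 * sqrt(7)/312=3013.93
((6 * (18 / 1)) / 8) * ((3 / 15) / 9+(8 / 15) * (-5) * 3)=-1077 / 10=-107.70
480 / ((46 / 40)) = 9600 / 23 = 417.39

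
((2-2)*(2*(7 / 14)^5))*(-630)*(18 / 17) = 0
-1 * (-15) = 15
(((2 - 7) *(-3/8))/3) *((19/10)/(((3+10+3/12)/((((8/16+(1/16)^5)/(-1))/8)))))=-9961491/1778384896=-0.01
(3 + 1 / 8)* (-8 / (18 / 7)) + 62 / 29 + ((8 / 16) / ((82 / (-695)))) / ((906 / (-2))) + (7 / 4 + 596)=953634967 / 1615851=590.18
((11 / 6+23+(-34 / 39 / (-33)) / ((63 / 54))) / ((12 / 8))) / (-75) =-29857 / 135135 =-0.22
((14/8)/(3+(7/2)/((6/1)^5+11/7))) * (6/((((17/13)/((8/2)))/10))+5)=1221428705/11108038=109.96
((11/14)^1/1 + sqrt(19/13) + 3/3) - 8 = -87/14 + sqrt(247)/13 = -5.01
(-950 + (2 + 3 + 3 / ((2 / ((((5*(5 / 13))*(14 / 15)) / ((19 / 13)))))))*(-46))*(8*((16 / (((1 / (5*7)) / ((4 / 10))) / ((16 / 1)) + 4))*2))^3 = -167823957305589760 / 507887081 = -330435570.39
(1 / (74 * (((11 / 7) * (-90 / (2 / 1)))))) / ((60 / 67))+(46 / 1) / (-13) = -101104897 / 28571400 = -3.54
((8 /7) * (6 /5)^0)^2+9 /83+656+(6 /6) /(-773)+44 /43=89009432418 /135183013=658.44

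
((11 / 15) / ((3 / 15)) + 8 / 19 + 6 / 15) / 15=1279 / 4275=0.30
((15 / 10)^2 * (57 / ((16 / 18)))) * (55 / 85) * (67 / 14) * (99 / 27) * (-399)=-711170361 / 1088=-653649.23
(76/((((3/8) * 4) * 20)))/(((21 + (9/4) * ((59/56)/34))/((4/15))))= 1157632/36105075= 0.03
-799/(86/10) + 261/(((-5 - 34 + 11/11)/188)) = -1130867/817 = -1384.17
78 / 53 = 1.47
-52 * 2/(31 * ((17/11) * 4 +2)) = -572/1395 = -0.41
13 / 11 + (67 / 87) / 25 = 29012 / 23925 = 1.21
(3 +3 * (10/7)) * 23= 167.57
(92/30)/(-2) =-23/15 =-1.53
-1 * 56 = -56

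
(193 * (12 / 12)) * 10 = 1930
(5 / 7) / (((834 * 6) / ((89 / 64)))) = 445 / 2241792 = 0.00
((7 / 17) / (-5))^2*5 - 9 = -12956 / 1445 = -8.97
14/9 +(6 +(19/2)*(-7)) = -1061/18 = -58.94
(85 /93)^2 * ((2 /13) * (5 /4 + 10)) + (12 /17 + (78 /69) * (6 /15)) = 127192679 /48847630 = 2.60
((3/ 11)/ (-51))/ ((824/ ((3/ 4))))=-3/ 616352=-0.00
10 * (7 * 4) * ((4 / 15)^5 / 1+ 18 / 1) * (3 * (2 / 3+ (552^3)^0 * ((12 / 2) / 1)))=100807.55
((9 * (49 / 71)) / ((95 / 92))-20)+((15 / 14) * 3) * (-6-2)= -1874396 / 47215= -39.70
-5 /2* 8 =-20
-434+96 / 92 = -9958 / 23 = -432.96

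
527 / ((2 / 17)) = 8959 / 2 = 4479.50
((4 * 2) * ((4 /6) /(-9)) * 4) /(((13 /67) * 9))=-4288 /3159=-1.36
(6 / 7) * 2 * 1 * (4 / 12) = 4 / 7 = 0.57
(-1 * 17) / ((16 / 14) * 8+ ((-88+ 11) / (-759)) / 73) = -599403 / 322417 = -1.86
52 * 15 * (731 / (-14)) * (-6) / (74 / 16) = 13684320 / 259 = 52835.21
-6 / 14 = -3 / 7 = -0.43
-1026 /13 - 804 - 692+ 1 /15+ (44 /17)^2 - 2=-88486223 /56355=-1570.16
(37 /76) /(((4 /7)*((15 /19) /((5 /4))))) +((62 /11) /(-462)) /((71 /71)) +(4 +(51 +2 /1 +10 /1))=3704399 /54208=68.34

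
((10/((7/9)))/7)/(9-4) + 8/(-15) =-0.17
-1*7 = -7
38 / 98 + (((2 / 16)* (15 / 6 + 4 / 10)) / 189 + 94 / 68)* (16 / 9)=2.85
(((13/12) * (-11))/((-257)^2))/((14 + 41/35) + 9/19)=-95095/8246085552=-0.00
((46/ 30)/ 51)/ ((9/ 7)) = 161/ 6885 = 0.02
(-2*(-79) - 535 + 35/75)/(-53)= 5648/795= 7.10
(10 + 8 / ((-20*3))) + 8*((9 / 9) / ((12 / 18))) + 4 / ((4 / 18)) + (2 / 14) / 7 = 29317 / 735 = 39.89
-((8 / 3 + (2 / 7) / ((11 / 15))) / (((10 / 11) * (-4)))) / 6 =0.14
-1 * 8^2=-64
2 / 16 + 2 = 17 / 8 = 2.12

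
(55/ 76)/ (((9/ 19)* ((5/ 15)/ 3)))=55/ 4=13.75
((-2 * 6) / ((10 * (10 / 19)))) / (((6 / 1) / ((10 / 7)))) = -19 / 35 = -0.54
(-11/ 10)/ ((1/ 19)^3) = -75449/ 10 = -7544.90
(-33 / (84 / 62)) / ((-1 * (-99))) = -31 / 126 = -0.25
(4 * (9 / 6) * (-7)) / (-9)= 14 / 3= 4.67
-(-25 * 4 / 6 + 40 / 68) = 820 / 51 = 16.08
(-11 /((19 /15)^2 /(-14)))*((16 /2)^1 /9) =30800 /361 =85.32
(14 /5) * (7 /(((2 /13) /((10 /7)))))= 182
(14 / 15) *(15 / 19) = 14 / 19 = 0.74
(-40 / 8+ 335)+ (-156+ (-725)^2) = 525799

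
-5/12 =-0.42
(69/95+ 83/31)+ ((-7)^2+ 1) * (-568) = -83627976/2945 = -28396.60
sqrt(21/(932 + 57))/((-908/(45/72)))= -5 * sqrt(20769)/7184096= -0.00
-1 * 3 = -3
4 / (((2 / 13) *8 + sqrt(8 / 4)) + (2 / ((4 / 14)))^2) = 33956 / 426071 - 676 *sqrt(2) / 426071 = 0.08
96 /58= 48 /29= 1.66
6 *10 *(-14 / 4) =-210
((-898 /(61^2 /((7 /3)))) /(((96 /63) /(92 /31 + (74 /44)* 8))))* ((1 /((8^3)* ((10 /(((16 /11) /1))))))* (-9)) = 6930315 /446639072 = 0.02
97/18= 5.39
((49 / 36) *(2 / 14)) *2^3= 14 / 9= 1.56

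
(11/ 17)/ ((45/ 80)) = 176/ 153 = 1.15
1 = 1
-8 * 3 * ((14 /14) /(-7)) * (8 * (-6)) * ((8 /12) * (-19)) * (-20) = -291840 /7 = -41691.43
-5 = -5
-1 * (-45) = 45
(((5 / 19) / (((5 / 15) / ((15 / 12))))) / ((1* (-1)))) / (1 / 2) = -75 / 38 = -1.97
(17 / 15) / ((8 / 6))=17 / 20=0.85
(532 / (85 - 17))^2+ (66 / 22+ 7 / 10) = 187583 / 2890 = 64.91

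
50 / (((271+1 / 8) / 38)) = 7.01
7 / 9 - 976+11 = -964.22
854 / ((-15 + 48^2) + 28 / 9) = 1098 / 2947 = 0.37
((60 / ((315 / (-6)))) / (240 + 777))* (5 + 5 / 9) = -400 / 64071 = -0.01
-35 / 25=-7 / 5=-1.40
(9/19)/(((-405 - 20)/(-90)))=162/1615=0.10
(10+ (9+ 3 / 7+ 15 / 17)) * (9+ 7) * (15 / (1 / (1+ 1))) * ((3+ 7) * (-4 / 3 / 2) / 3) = -7734400 / 357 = -21664.99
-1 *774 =-774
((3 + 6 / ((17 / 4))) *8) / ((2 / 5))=1500 / 17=88.24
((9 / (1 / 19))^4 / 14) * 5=4275180405 / 14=305370028.93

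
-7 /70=-1 /10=-0.10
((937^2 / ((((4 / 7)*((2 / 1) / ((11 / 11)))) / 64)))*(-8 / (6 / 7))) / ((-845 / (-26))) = -2753310784 / 195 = -14119542.48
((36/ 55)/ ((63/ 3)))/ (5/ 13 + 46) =0.00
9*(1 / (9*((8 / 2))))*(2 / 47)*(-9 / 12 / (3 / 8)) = -1 / 47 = -0.02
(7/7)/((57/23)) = 23/57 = 0.40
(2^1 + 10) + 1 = 13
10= 10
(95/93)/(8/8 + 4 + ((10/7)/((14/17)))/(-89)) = 82859/403992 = 0.21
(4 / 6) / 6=1 / 9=0.11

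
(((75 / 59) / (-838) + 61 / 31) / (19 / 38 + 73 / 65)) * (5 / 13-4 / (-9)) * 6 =2923227890 / 485100183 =6.03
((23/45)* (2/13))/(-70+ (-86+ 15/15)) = -46/90675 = -0.00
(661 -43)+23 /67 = 41429 /67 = 618.34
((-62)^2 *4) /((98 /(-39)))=-299832 /49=-6119.02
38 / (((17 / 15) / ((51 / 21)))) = 570 / 7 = 81.43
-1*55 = -55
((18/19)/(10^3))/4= 9/38000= 0.00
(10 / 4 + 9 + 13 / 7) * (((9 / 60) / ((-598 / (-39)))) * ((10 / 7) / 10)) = 1683 / 90160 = 0.02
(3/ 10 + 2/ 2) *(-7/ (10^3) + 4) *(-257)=-13340613/ 10000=-1334.06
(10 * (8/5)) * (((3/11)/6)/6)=0.12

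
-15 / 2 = -7.50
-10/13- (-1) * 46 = 588/13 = 45.23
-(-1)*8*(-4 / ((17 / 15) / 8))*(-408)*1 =92160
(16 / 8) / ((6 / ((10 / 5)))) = 2 / 3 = 0.67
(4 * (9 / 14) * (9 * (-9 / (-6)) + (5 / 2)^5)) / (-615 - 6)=-0.46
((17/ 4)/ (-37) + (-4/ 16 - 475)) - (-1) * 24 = -33401/ 74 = -451.36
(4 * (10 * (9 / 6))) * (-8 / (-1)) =480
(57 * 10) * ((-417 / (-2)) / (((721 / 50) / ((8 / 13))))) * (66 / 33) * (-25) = -2376900000 / 9373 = -253590.10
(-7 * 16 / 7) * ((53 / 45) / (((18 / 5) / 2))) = -848 / 81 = -10.47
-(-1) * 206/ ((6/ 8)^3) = 13184/ 27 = 488.30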